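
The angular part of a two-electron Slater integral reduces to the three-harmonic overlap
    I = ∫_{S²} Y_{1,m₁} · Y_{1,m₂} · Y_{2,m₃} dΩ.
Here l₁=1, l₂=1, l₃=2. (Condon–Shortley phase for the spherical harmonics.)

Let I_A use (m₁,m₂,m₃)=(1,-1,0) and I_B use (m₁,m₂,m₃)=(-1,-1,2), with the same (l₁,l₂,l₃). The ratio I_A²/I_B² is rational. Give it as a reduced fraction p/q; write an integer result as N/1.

Same 1,1,2: normalisation and zero-m 3j drop out of the ratio.
A: Δ: 0! 2! 2! / 5! → 1/30; sum: t=0:+1/4 = 1/4; 3j²(1 1 2; 1 -1 0) = Δ·Π!·Σ² = 1/30  (sign +1)
B: Δ: 0! 2! 2! / 5! → 1/30; sum: t=0:+1/4 = 1/4; 3j²(1 1 2; -1 -1 2) = Δ·Π!·Σ² = 1/5  (sign +1)
I_A²/I_B² = (1/30)/(1/5) = 1/6

1/6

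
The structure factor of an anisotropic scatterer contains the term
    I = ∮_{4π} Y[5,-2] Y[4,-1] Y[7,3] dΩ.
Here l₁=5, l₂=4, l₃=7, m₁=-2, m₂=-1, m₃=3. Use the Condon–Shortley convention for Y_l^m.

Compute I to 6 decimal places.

Rules hold: Σm=0, L=16 even, 1≤7≤9.
N = 11·9·15 = 1485
Δ = 2!·8!·6!/17! = 1/6126120
Racah Σ t=0..2: t=0:+1/69120 t=1:−1/20736 t=2:+1/69120 = -1/51840
⇒ 3j(5 4 7; 0 0 0)² = 280/21879, sgn +1
Racah Σ t=0..2: t=0:+1/362880 t=1:−1/69120 t=2:+1/172800 = -43/7257600
⇒ 3j(5 4 7; -2 -1 3)² = 1849/170170, sgn -1
4πI² = N·(3j₀)²·(3jₘ)² = 110940/537251
I = -1·√(0.206496/4π) = -0.12818893

-0.128189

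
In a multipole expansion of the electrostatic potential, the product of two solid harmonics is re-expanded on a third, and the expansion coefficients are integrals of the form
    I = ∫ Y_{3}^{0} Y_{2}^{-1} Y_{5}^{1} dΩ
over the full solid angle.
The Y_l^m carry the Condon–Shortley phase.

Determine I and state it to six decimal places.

Rules hold: Σm=0, L=10 even, 1≤5≤5.
N = 7·5·11 = 385
Δ = 0!·6!·4!/11! = 1/2310
Racah Σ t=0..0: t=0:+1/144 = 1/144
⇒ 3j(3 2 5; 0 0 0)² = 10/231, sgn -1
Racah Σ t=0..0: t=0:+1/216 = 1/216
⇒ 3j(3 2 5; 0 -1 1)² = 8/231, sgn +1
4πI² = N·(3j₀)²·(3jₘ)² = 400/693
I = -1·√(0.577201/4π) = -0.21431790

-0.214318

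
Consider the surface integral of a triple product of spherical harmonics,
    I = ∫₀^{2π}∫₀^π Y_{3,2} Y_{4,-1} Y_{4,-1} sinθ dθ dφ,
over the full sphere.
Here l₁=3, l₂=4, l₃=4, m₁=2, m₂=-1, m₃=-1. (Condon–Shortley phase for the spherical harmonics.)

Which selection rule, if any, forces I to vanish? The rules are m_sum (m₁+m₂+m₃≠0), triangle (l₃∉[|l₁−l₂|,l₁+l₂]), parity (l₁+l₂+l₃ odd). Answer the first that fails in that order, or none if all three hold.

parity

Σmᵢ = 0  ✓
l₃∈[|l₁−l₂|,l₁+l₂]=[1,7], have l₃=4  ✓
Σlᵢ = 11 ⇒ odd  ✗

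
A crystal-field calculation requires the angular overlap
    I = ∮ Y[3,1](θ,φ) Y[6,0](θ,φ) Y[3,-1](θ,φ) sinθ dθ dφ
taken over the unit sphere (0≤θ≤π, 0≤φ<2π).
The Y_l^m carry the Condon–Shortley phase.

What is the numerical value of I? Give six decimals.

0.177816

Checks pass: Σm=0; 12 even; l₃=3∈[3,9].
(2·3+1)(2·6+1)(2·3+1) = 637
Δ: 6! 0! 6! / 13! → 1/12012
sum: t=3:−1/1296 = -1/1296
3j²(3 6 3; 0 0 0) = Δ·Π!·Σ² = 100/3003  (sign +1)
sum: t=2:+1/2304 = 1/2304
3j²(3 6 3; 1 0 -1) = Δ·Π!·Σ² = 75/4004  (sign +1)
combine: 4πI² = 637·100/3003·75/4004 = 625/1573
take √, sign +1: I = 0.17781595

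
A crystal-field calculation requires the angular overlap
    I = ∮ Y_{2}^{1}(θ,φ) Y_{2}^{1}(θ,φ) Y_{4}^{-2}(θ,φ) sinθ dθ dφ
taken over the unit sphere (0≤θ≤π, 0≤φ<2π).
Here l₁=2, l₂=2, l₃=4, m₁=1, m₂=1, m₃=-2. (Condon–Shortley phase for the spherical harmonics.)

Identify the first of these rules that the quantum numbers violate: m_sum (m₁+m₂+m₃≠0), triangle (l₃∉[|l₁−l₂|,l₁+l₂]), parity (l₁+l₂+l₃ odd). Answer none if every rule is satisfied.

Σmᵢ = 0  ✓
l₃∈[|l₁−l₂|,l₁+l₂]=[0,4], have l₃=4  ✓
Σlᵢ = 8 ⇒ even  ✓

none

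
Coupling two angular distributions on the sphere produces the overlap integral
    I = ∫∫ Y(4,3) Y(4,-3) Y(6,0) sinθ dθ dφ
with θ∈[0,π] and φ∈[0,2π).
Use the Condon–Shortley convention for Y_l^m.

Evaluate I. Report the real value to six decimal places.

-0.120915

Checks pass: Σm=0; 14 even; l₃=6∈[0,8].
(2·4+1)(2·4+1)(2·6+1) = 1053
Δ: 2! 6! 6! / 15! → 1/1261260
sum: t=0:+1/4608 t=1:−1/1296 t=2:+1/4608 = -7/20736
3j²(4 4 6; 0 0 0) = Δ·Π!·Σ² = 20/1287  (sign -1)
sum: t=0:+1/28800 t=1:−1/518400 = 17/518400
3j²(4 4 6; 3 -3 0) = Δ·Π!·Σ² = 289/25740  (sign +1)
combine: 4πI² = 1053·20/1287·289/25740 = 289/1573
take √, sign -1: I = -0.12091485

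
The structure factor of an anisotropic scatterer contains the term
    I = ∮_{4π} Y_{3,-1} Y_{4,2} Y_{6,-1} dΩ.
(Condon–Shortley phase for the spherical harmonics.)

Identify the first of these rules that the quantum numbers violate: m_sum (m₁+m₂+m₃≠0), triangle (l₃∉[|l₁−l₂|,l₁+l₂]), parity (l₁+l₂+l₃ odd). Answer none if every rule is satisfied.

azimuthal sum: -1 + 2 − 1 = 0  ✓
1 ≤ 6 ≤ 7 (triangle on l)  ✓
L = 3 + 4 + 6 = 13 (odd)  ✗

parity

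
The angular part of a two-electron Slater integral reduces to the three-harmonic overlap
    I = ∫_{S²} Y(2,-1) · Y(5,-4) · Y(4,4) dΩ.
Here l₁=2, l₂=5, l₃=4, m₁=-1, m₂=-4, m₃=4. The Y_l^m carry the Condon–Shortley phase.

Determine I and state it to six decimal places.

m-sum = -1 − 4 + 4 = -1 ≠ 0 ⇒ I = 0

0.000000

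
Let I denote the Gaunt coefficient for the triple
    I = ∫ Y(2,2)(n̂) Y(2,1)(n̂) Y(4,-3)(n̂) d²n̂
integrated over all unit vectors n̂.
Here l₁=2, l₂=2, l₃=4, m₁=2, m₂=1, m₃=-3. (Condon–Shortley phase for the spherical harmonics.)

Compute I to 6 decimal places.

-0.238414

Checks pass: Σm=0; 8 even; l₃=4∈[0,4].
(2·2+1)(2·2+1)(2·4+1) = 225
Δ: 0! 4! 4! / 9! → 1/630
sum: t=0:+1/16 = 1/16
3j²(2 2 4; 0 0 0) = Δ·Π!·Σ² = 2/35  (sign +1)
sum: t=0:+1/144 = 1/144
3j²(2 2 4; 2 1 -3) = Δ·Π!·Σ² = 1/18  (sign -1)
combine: 4πI² = 225·2/35·1/18 = 5/7
take √, sign -1: I = -0.23841361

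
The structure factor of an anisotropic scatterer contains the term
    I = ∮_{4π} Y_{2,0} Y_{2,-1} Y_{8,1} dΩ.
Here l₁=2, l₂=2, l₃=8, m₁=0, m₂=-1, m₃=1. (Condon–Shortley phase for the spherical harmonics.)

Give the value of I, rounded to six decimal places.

0.000000

l₃=8 ∉ [0,4] — triangle fails ⇒ I = 0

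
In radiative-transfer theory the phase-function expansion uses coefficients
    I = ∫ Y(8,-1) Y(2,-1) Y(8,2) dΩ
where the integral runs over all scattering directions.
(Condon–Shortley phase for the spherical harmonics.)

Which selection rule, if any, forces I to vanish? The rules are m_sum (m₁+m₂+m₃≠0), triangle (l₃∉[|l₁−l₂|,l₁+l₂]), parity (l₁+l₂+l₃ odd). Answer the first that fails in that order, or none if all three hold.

m₁+m₂+m₃ = -1 − 1 + 2 = 0  ✓
triangle: |8−2|=6 ≤ l₃=8 ≤ 8+2=10  ✓
parity: l₁+l₂+l₃ = 18 is even  ✓

none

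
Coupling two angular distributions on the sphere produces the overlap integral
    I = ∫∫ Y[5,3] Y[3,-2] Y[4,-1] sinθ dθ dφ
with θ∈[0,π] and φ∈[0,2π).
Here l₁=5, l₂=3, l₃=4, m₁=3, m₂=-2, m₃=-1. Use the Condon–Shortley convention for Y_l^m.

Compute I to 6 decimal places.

m-sum 0 ✓  L=12 even ✓  2≤4≤8 ✓
Π(2lᵢ+1) = 11×7×9 = 693
triangle coeff Δ(5,3,4) = 1/180180
Σ_t [1,3]: t=1:−1/576 t=2:+1/144 t=3:−1/576 = 1/288
(3j)²=20/1001 [(5 3 4; 0 0 0)], sign=+1
Σ_t [0,1]: t=0:+1/1152 t=1:−1/1440 = 1/5760
(3j)²=1/858 [(5 3 4; 3 -2 -1)], sign=-1
⇒ 4πI² = 30/1859
I = (-1)√(30/1859/(4π)) = -0.03583571

-0.035836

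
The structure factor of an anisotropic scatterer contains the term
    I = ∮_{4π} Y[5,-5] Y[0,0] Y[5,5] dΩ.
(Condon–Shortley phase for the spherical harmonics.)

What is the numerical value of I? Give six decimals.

-0.282095

m-sum 0 ✓  L=10 even ✓  5≤5≤5 ✓
Π(2lᵢ+1) = 11×1×11 = 121
triangle coeff Δ(5,0,5) = 1/11
Σ_t [0,0]: t=0:+1/14400 = 1/14400
(3j)²=1/11 [(5 0 5; 0 0 0)], sign=-1
Σ_t [0,0]: t=0:+1/3628800 = 1/3628800
(3j)²=1/11 [(5 0 5; -5 0 5)], sign=+1
⇒ 4πI² = 1/1
I = (-1)√(1/1/(4π)) = -0.28209479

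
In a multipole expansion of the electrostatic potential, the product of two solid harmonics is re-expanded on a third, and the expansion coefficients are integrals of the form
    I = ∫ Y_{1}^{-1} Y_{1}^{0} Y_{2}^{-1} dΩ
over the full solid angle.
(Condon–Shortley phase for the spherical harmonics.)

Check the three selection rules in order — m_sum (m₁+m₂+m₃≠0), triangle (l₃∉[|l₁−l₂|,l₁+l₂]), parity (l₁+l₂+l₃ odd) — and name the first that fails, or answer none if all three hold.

azimuthal sum: -1 + 0 − 1 = -2  ✗
0 ≤ 2 ≤ 2 (triangle on l)
L = 1 + 1 + 2 = 4 (even)

m_sum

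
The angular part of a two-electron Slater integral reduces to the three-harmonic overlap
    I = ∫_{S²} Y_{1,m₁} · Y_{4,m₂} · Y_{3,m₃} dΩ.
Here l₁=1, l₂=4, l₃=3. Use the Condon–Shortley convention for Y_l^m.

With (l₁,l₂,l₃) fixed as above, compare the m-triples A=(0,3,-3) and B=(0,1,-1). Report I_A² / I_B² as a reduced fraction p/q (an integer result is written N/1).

7/15

Shared (l₁,l₂,l₃)=(1,4,3): N and (l;000)² cancel in I_A²/I_B².
A: Δ = 2!·0!·6!/9! = 1/252; Racah Σ t=1..1: t=1:−1/720 = -1/720; ⇒ 3j(1 4 3; 0 3 -3)² = 1/36, sgn -1
B: Δ = 2!·0!·6!/9! = 1/252; Racah Σ t=1..1: t=1:−1/48 = -1/48; ⇒ 3j(1 4 3; 0 1 -1)² = 5/84, sgn -1
I_A²/I_B² = (1/36)/(5/84) = 7/15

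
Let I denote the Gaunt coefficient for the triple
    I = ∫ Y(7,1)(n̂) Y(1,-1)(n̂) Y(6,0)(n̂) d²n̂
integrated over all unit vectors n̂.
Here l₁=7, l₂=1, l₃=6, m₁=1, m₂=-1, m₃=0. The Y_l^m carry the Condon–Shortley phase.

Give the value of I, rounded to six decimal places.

-0.185147

m-sum 0 ✓  L=14 even ✓  6≤6≤8 ✓
Π(2lᵢ+1) = 15×3×13 = 585
triangle coeff Δ(7,1,6) = 1/1365
Σ_t [1,1]: t=1:−1/518400 = -1/518400
(3j)²=7/195 [(7 1 6; 0 0 0)], sign=-1
Σ_t [0,0]: t=0:+1/1036800 = 1/1036800
(3j)²=4/195 [(7 1 6; 1 -1 0)], sign=+1
⇒ 4πI² = 28/65
I = (-1)√(28/65/(4π)) = -0.18514731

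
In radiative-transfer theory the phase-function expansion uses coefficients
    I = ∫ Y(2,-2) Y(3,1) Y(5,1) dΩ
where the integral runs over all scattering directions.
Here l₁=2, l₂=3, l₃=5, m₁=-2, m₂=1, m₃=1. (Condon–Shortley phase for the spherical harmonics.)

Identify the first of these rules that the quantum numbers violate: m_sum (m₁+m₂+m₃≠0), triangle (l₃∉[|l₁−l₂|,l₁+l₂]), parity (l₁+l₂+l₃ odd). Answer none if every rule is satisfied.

m₁+m₂+m₃ = -2 + 1 + 1 = 0  ✓
triangle: |2−3|=1 ≤ l₃=5 ≤ 2+3=5  ✓
parity: l₁+l₂+l₃ = 10 is even  ✓

none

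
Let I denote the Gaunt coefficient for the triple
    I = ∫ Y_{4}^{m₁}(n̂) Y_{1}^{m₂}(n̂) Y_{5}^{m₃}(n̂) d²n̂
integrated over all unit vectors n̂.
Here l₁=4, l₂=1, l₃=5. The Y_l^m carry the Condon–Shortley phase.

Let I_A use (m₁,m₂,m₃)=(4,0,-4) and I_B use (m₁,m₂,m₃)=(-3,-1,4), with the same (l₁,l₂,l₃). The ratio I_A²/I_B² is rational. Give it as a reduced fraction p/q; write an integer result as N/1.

1/4

Same 4,1,5: normalisation and zero-m 3j drop out of the ratio.
A: Δ: 0! 8! 2! / 11! → 1/495; sum: t=0:+1/40320 = 1/40320; 3j²(4 1 5; 4 0 -4) = Δ·Π!·Σ² = 1/55  (sign -1)
B: Δ: 0! 8! 2! / 11! → 1/495; sum: t=0:+1/10080 = 1/10080; 3j²(4 1 5; -3 -1 4) = Δ·Π!·Σ² = 4/55  (sign -1)
I_A²/I_B² = (1/55)/(4/55) = 1/4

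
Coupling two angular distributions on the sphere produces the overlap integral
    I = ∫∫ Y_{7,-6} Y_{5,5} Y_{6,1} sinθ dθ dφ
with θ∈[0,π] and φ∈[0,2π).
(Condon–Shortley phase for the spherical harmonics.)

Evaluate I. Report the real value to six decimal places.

0.126562

m-sum 0 ✓  L=18 even ✓  2≤6≤12 ✓
Π(2lᵢ+1) = 15×11×13 = 2145
triangle coeff Δ(7,5,6) = 1/174594420
Σ_t [1,5]: t=1:−1/4147200 t=2:+1/207360 t=3:−1/82944 t=4:+1/207360 t=5:−1/4147200 = -1/345600
(3j)²=420/46189 [(7 5 6; 0 0 0)], sign=-1
Σ_t [6,6]: t=6:+1/87091200 = 1/87091200
(3j)²=10/969 [(7 5 6; -6 5 1)], sign=-1
⇒ 4πI² = 21000/104329
I = (+1)√(21000/104329/(4π)) = 0.12656167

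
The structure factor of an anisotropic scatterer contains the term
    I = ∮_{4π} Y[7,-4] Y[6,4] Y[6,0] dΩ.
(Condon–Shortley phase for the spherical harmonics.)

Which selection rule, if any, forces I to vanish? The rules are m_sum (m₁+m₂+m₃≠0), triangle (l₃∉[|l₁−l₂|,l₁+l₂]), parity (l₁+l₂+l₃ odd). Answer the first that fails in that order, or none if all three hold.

m₁+m₂+m₃ = -4 + 4 + 0 = 0  ✓
triangle: |7−6|=1 ≤ l₃=6 ≤ 7+6=13  ✓
parity: l₁+l₂+l₃ = 19 is odd  ✗

parity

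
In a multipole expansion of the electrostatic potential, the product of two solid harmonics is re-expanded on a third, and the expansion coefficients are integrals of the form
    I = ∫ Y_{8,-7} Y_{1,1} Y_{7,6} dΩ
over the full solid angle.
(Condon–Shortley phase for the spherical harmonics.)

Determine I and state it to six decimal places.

m-sum 0 ✓  L=16 even ✓  7≤7≤9 ✓
Π(2lᵢ+1) = 17×3×15 = 765
triangle coeff Δ(8,1,7) = 1/2040
Σ_t [1,1]: t=1:−1/25401600 = -1/25401600
(3j)²=8/255 [(8 1 7; 0 0 0)], sign=+1
Σ_t [2,2]: t=2:+1/12454041600 = 1/12454041600
(3j)²=7/136 [(8 1 7; -7 1 6)], sign=-1
⇒ 4πI² = 21/17
I = (-1)√(21/17/(4π)) = -0.31353083

-0.313531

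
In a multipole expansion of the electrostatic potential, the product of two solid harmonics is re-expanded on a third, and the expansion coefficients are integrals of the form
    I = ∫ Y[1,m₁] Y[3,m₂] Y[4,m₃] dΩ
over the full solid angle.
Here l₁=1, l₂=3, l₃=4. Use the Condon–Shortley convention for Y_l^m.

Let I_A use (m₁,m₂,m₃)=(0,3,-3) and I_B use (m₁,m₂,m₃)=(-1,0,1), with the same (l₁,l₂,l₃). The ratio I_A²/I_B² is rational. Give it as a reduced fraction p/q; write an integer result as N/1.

Same 1,3,4: normalisation and zero-m 3j drop out of the ratio.
A: Δ: 0! 2! 6! / 9! → 1/252; sum: t=0:+1/720 = 1/720; 3j²(1 3 4; 0 3 -3) = Δ·Π!·Σ² = 1/36  (sign -1)
B: Δ: 0! 2! 6! / 9! → 1/252; sum: t=0:+1/72 = 1/72; 3j²(1 3 4; -1 0 1) = Δ·Π!·Σ² = 5/126  (sign -1)
I_A²/I_B² = (1/36)/(5/126) = 7/10

7/10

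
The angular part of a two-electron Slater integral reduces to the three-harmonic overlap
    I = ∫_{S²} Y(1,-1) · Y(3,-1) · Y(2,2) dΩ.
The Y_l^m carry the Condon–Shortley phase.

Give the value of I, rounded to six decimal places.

-0.082589

Rules hold: Σm=0, L=6 even, 2≤2≤4.
N = 3·7·5 = 105
Δ = 2!·0!·4!/7! = 1/105
Racah Σ t=1..1: t=1:−1/4 = -1/4
⇒ 3j(1 3 2; 0 0 0)² = 3/35, sgn -1
Racah Σ t=2..2: t=2:+1/48 = 1/48
⇒ 3j(1 3 2; -1 -1 2)² = 1/105, sgn +1
4πI² = N·(3j₀)²·(3jₘ)² = 3/35
I = -1·√(0.0857143/4π) = -0.08258890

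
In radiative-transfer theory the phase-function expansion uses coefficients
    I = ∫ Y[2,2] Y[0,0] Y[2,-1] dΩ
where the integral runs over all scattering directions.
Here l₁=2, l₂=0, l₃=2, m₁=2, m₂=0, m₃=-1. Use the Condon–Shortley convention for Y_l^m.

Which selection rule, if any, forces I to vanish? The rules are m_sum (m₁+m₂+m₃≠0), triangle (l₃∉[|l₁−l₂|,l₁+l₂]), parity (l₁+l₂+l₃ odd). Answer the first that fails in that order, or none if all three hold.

m_sum

azimuthal sum: 2 + 0 − 1 = 1  ✗
2 ≤ 2 ≤ 2 (triangle on l)
L = 2 + 0 + 2 = 4 (even)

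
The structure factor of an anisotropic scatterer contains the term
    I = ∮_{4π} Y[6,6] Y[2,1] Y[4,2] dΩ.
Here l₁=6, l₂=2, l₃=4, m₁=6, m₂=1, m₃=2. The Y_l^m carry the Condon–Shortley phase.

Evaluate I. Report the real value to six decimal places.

6 + 1 + 2 = 9 ≠ 0: azimuthal integral kills it; I = 0

0.000000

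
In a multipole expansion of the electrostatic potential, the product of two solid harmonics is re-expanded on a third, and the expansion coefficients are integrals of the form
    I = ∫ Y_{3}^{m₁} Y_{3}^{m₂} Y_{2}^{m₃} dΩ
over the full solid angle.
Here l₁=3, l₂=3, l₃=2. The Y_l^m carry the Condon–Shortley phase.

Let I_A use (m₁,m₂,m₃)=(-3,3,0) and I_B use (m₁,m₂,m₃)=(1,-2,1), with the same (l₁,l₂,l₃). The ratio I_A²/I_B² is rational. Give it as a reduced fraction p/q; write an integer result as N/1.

5/3

l's match ⇒ only the (l;m) 3-j factors differ between A and B.
A: triangle coeff Δ(3,3,2) = 1/3780; Σ_t [4,4]: t=4:+1/96 = 1/96; (3j)²=5/84 [(3 3 2; -3 3 0)], sign=+1
B: triangle coeff Δ(3,3,2) = 1/3780; Σ_t [0,1]: t=0:+1/48 t=1:−1/12 = -1/16; (3j)²=1/28 [(3 3 2; 1 -2 1)], sign=+1
I_A²/I_B² = (5/84)/(1/28) = 5/3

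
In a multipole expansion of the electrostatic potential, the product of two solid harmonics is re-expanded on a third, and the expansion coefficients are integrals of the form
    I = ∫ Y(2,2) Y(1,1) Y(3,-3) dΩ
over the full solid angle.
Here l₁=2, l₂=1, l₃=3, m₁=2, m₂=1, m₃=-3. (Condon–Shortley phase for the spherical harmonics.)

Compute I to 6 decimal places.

Rules hold: Σm=0, L=6 even, 1≤3≤3.
N = 5·3·7 = 105
Δ = 0!·4!·2!/7! = 1/105
Racah Σ t=0..0: t=0:+1/4 = 1/4
⇒ 3j(2 1 3; 0 0 0)² = 3/35, sgn -1
Racah Σ t=0..0: t=0:+1/48 = 1/48
⇒ 3j(2 1 3; 2 1 -3)² = 1/7, sgn +1
4πI² = N·(3j₀)²·(3jₘ)² = 9/7
I = -1·√(1.28571/4π) = -0.31986543

-0.319865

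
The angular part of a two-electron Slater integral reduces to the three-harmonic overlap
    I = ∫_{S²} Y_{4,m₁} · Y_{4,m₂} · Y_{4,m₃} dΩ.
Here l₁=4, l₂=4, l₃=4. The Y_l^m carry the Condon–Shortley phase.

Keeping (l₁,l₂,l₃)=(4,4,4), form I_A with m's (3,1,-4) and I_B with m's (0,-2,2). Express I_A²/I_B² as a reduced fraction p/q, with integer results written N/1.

490/121

Same 4,4,4: normalisation and zero-m 3j drop out of the ratio.
A: Δ: 4! 4! 4! / 13! → 1/450450; sum: t=1:−1/3456 = -1/3456; 3j²(4 4 4; 3 1 -4) = Δ·Π!·Σ² = 35/1287  (sign -1)
B: Δ: 4! 4! 4! / 13! → 1/450450; sum: t=0:+1/2304 t=1:−1/216 t=2:+1/384 = -11/6912; 3j²(4 4 4; 0 -2 2) = Δ·Π!·Σ² = 11/1638  (sign -1)
I_A²/I_B² = (35/1287)/(11/1638) = 490/121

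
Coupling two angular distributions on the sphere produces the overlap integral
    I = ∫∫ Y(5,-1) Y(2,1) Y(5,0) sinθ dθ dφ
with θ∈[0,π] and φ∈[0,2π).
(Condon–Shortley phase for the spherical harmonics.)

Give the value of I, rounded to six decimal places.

Checks pass: Σm=0; 12 even; l₃=5∈[3,7].
(2·5+1)(2·2+1)(2·5+1) = 605
Δ: 2! 8! 2! / 13! → 1/38610
sum: t=0:+1/2880 t=1:−1/576 t=2:+1/2880 = -1/960
3j²(5 2 5; 0 0 0) = Δ·Π!·Σ² = 10/429  (sign +1)
sum: t=1:−1/1440 t=2:+1/1152 = 1/5760
3j²(5 2 5; -1 1 0) = Δ·Π!·Σ² = 1/858  (sign -1)
combine: 4πI² = 605·10/429·1/858 = 25/1521
take √, sign -1: I = -0.03616600

-0.036166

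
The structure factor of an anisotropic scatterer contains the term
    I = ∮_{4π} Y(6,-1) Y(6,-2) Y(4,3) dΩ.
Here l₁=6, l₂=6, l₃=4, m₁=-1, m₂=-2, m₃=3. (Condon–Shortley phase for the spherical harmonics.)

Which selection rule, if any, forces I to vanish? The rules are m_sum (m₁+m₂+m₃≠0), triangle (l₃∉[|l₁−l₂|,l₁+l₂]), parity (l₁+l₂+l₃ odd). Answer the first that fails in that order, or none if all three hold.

none

Σmᵢ = 0  ✓
l₃∈[|l₁−l₂|,l₁+l₂]=[0,12], have l₃=4  ✓
Σlᵢ = 16 ⇒ even  ✓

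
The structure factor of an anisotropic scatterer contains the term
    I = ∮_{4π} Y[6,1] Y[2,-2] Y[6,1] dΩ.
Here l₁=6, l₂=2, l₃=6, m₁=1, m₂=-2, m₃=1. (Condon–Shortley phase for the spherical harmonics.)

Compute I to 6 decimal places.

m-sum 0 ✓  L=14 even ✓  4≤6≤8 ✓
Π(2lᵢ+1) = 13×5×13 = 845
triangle coeff Δ(6,2,6) = 1/90090
Σ_t [0,2]: t=0:+1/69120 t=1:−1/14400 t=2:+1/69120 = -7/172800
(3j)²=14/715 [(6 2 6; 0 0 0)], sign=-1
Σ_t [0,0]: t=0:+1/57600 = 1/57600
(3j)²=21/715 [(6 2 6; 1 -2 1)], sign=-1
⇒ 4πI² = 294/605
I = (+1)√(294/605/(4π)) = 0.19664868

0.196649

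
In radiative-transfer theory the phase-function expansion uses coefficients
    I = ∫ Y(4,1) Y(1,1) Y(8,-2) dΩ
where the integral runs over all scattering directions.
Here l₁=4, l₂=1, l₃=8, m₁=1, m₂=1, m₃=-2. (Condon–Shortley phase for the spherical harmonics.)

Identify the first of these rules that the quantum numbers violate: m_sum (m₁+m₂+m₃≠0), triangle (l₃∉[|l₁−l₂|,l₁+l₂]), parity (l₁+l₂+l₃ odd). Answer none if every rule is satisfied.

triangle

azimuthal sum: 1 + 1 − 2 = 0  ✓
3 ≤ 8 ≤ 5 (triangle on l)  ✗
L = 4 + 1 + 8 = 13 (odd)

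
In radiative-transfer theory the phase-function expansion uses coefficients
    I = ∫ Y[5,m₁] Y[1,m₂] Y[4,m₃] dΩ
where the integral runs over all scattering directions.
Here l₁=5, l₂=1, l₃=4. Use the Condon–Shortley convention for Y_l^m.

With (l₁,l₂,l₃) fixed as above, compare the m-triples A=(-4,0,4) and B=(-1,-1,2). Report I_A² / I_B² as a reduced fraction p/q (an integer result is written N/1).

Same 5,1,4: normalisation and zero-m 3j drop out of the ratio.
A: Δ: 2! 8! 0! / 11! → 1/495; sum: t=1:−1/40320 = -1/40320; 3j²(5 1 4; -4 0 4) = Δ·Π!·Σ² = 1/55  (sign -1)
B: Δ: 2! 8! 0! / 11! → 1/495; sum: t=0:+1/2880 = 1/2880; 3j²(5 1 4; -1 -1 2) = Δ·Π!·Σ² = 2/165  (sign +1)
I_A²/I_B² = (1/55)/(2/165) = 3/2

3/2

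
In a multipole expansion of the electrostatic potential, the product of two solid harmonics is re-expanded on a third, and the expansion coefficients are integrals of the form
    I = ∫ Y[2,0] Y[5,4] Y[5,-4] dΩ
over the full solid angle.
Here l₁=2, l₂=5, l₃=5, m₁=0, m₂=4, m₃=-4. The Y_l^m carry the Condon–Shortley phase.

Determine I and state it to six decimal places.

-0.097044

m-sum 0 ✓  L=12 even ✓  3≤5≤7 ✓
Π(2lᵢ+1) = 5×11×11 = 605
triangle coeff Δ(2,5,5) = 1/38610
Σ_t [0,2]: t=0:+1/2880 t=1:−1/576 t=2:+1/2880 = -1/960
(3j)²=10/429 [(2 5 5; 0 0 0)], sign=+1
Σ_t [1,2]: t=1:−1/40320 t=2:+1/20160 = 1/40320
(3j)²=6/715 [(2 5 5; 0 4 -4)], sign=-1
⇒ 4πI² = 20/169
I = (-1)√(20/169/(4π)) = -0.09704356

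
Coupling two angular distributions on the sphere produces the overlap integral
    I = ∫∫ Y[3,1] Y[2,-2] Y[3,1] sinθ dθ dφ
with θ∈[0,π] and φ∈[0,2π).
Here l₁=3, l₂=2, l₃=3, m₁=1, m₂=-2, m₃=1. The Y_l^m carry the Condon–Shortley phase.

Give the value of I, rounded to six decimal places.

m-sum 0 ✓  L=8 even ✓  1≤3≤5 ✓
Π(2lᵢ+1) = 7×5×7 = 245
triangle coeff Δ(3,2,3) = 1/3780
Σ_t [0,2]: t=0:+1/24 t=1:−1/4 t=2:+1/24 = -1/6
(3j)²=4/105 [(3 2 3; 0 0 0)], sign=+1
Σ_t [0,0]: t=0:+1/16 = 1/16
(3j)²=2/35 [(3 2 3; 1 -2 1)], sign=+1
⇒ 4πI² = 8/15
I = (+1)√(8/15/(4π)) = 0.20601291

0.206013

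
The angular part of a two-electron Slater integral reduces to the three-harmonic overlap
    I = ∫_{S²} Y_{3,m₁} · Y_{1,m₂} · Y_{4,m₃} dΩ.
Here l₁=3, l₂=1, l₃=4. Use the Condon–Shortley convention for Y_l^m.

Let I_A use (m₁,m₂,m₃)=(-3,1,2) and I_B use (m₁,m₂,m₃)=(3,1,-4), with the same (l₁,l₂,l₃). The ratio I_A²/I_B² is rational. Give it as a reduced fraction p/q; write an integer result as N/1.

Shared (l₁,l₂,l₃)=(3,1,4): N and (l;000)² cancel in I_A²/I_B².
A: Δ = 0!·6!·2!/9! = 1/252; Racah Σ t=0..0: t=0:+1/1440 = 1/1440; ⇒ 3j(3 1 4; -3 1 2)² = 1/252, sgn +1
B: Δ = 0!·6!·2!/9! = 1/252; Racah Σ t=0..0: t=0:+1/1440 = 1/1440; ⇒ 3j(3 1 4; 3 1 -4)² = 1/9, sgn +1
I_A²/I_B² = (1/252)/(1/9) = 1/28

1/28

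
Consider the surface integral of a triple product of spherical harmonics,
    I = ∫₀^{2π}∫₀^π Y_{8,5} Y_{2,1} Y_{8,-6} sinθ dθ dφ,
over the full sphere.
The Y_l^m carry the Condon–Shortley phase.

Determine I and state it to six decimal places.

0.193241

m-sum 0 ✓  L=18 even ✓  6≤8≤10 ✓
Π(2lᵢ+1) = 17×5×17 = 1445
triangle coeff Δ(8,2,8) = 1/348840
Σ_t [0,2]: t=0:+1/116121600 t=1:−1/25401600 t=2:+1/116121600 = -1/45158400
(3j)²=24/1615 [(8 2 8; 0 0 0)], sign=-1
Σ_t [1,2]: t=1:−1/1916006400 t=2:+1/12454041600 = -1/2264371200
(3j)²=847/38760 [(8 2 8; 5 1 -6)], sign=-1
⇒ 4πI² = 847/1805
I = (+1)√(847/1805/(4π)) = 0.19324051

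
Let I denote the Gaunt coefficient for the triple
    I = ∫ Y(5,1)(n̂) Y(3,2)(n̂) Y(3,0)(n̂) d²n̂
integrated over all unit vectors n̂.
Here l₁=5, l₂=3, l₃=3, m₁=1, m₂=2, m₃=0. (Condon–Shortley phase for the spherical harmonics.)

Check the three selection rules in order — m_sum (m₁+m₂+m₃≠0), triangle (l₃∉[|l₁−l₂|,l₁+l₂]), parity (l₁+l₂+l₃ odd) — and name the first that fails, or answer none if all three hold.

m_sum

Σmᵢ = 3  ✗
l₃∈[|l₁−l₂|,l₁+l₂]=[2,8], have l₃=3
Σlᵢ = 11 ⇒ odd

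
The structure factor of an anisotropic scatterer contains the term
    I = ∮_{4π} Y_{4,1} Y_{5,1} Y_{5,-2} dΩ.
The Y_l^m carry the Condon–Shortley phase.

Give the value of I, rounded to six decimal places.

0.128377

Checks pass: Σm=0; 14 even; l₃=5∈[1,9].
(2·4+1)(2·5+1)(2·5+1) = 1089
Δ: 4! 4! 6! / 15! → 1/3153150
sum: t=0:+1/69120 t=1:−1/1728 t=2:+1/576 t=3:−1/1728 t=4:+1/69120 = 7/11520
3j²(4 5 5; 0 0 0) = Δ·Π!·Σ² = 2/143  (sign -1)
sum: t=0:+1/103680 t=1:−1/2880 t=2:+1/1152 t=3:−1/5184 = 7/20736
3j²(4 5 5; 1 1 -2) = Δ·Π!·Σ² = 35/2574  (sign -1)
combine: 4πI² = 1089·2/143·35/2574 = 35/169
take √, sign +1: I = 0.12837656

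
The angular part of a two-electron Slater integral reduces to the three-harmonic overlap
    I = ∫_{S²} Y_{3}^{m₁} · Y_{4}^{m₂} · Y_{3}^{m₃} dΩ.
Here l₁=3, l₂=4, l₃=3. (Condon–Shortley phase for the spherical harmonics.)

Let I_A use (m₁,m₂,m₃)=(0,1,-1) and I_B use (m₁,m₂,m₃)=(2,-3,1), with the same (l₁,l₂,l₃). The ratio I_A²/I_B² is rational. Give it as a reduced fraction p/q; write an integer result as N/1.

l's match ⇒ only the (l;m) 3-j factors differ between A and B.
A: triangle coeff Δ(3,4,3) = 1/34650; Σ_t [1,3]: t=1:−1/288 t=2:+1/24 t=3:−1/48 = 5/288; (3j)²=5/462 [(3 4 3; 0 1 -1)], sign=+1
B: triangle coeff Δ(3,4,3) = 1/34650; Σ_t [0,1]: t=0:+1/144 t=1:−1/288 = 1/288; (3j)²=1/99 [(3 4 3; 2 -3 1)], sign=+1
I_A²/I_B² = (5/462)/(1/99) = 15/14

15/14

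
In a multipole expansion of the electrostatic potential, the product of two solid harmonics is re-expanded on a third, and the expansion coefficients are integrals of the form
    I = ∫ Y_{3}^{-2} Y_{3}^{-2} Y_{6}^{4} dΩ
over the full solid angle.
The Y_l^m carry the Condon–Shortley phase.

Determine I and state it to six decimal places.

0.266131

m-sum 0 ✓  L=12 even ✓  0≤6≤6 ✓
Π(2lᵢ+1) = 7×7×13 = 637
triangle coeff Δ(3,3,6) = 1/12012
Σ_t [0,0]: t=0:+1/1296 = 1/1296
(3j)²=100/3003 [(3 3 6; 0 0 0)], sign=+1
Σ_t [0,0]: t=0:+1/14400 = 1/14400
(3j)²=6/143 [(3 3 6; -2 -2 4)], sign=+1
⇒ 4πI² = 1400/1573
I = (+1)√(1400/1573/(4π)) = 0.26613055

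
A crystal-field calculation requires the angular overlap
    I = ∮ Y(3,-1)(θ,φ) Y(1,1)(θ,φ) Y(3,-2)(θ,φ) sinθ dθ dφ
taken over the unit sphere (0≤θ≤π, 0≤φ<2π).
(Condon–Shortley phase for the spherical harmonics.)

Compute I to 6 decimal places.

0.000000

-1 + 1 − 2 = -2 ≠ 0: azimuthal integral kills it; I = 0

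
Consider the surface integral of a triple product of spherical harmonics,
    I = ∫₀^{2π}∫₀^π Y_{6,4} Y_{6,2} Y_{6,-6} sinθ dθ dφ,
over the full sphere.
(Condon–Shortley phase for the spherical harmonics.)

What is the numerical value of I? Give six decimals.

-0.158872

Checks pass: Σm=0; 18 even; l₃=6∈[0,12].
(2·6+1)(2·6+1)(2·6+1) = 2197
Δ: 6! 6! 6! / 19! → 1/325909584
sum: t=0:+1/373248000 t=1:−1/1728000 t=2:+1/110592 t=3:−1/46656 t=4:+1/110592 t=5:−1/1728000 t=6:+1/373248000 = -7/1555200
3j²(6 6 6; 0 0 0) = Δ·Π!·Σ² = 400/46189  (sign -1)
sum: t=2:+1/24883200 = 1/24883200
3j²(6 6 6; 4 2 -6) = Δ·Π!·Σ² = 70/4199  (sign +1)
combine: 4πI² = 2197·400/46189·70/4199 = 364000/1147619
take √, sign -1: I = -0.15887183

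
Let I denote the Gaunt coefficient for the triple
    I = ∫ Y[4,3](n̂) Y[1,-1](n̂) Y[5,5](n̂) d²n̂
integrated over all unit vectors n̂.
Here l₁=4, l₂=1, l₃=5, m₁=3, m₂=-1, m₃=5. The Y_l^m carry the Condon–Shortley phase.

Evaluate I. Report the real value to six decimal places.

Σmᵢ = 7 ≠ 0, so the φ-integral vanishes; I = 0

0.000000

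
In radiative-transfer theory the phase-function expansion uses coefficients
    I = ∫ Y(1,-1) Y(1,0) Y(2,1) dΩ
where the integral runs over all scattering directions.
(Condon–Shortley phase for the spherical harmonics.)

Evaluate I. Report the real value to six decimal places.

-0.218510

Rules hold: Σm=0, L=4 even, 0≤2≤2.
N = 3·3·5 = 45
Δ = 0!·2!·2!/5! = 1/30
Racah Σ t=0..0: t=0:+1/1 = 1/1
⇒ 3j(1 1 2; 0 0 0)² = 2/15, sgn +1
Racah Σ t=0..0: t=0:+1/2 = 1/2
⇒ 3j(1 1 2; -1 0 1)² = 1/10, sgn -1
4πI² = N·(3j₀)²·(3jₘ)² = 3/5
I = -1·√(0.6/4π) = -0.21850969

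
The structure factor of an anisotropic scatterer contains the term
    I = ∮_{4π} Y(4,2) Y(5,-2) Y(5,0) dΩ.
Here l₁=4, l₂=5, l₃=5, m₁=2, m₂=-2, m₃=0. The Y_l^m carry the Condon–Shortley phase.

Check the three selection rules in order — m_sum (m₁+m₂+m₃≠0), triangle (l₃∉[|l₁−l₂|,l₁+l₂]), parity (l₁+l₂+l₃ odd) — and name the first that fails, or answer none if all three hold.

azimuthal sum: 2 − 2 + 0 = 0  ✓
1 ≤ 5 ≤ 9 (triangle on l)  ✓
L = 4 + 5 + 5 = 14 (even)  ✓

none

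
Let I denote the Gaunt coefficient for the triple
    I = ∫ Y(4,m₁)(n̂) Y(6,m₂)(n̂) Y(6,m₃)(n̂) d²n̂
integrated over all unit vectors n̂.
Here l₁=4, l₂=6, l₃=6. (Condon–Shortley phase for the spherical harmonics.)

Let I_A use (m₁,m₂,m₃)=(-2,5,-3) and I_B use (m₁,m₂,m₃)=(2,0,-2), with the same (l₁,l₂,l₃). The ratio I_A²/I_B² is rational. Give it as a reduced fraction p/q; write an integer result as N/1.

144/77

Shared (l₁,l₂,l₃)=(4,6,6): N and (l;000)² cancel in I_A²/I_B².
A: Δ = 4!·4!·8!/17! = 1/15315300; Racah Σ t=3..4: t=3:−1/1451520 t=4:+1/483840 = 1/725760; ⇒ 3j(4 6 6; -2 5 -3)² = 24/1547, sgn -1
B: Δ = 4!·4!·8!/17! = 1/15315300; Racah Σ t=0..2: t=0:+1/138240 t=1:−1/25920 t=2:+1/55296 = -11/829440; ⇒ 3j(4 6 6; 2 0 -2)² = 11/1326, sgn -1
I_A²/I_B² = (24/1547)/(11/1326) = 144/77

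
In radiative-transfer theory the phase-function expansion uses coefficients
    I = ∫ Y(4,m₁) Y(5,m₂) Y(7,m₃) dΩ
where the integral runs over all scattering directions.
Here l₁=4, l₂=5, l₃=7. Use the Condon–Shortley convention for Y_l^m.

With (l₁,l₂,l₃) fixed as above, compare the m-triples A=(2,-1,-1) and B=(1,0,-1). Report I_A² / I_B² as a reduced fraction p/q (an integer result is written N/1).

Shared (l₁,l₂,l₃)=(4,5,7): N and (l;000)² cancel in I_A²/I_B².
A: Δ = 2!·6!·8!/17! = 1/6126120; Racah Σ t=0..2: t=0:+1/55296 t=1:−1/86400 t=2:+1/2073600 = 29/4147200; ⇒ 3j(4 5 7; 2 -1 -1)² = 841/145860, sgn +1
B: Δ = 2!·6!·8!/17! = 1/6126120; Racah Σ t=0..2: t=0:+1/51840 t=1:−1/27648 t=2:+1/172800 = -23/2073600; ⇒ 3j(4 5 7; 1 0 -1)² = 529/87516, sgn -1
I_A²/I_B² = (841/145860)/(529/87516) = 2523/2645

2523/2645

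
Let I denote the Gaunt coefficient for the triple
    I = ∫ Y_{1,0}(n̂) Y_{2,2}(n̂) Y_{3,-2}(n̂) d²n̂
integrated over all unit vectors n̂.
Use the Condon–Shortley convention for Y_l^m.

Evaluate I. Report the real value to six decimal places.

0.184674

Rules hold: Σm=0, L=6 even, 1≤3≤3.
N = 3·5·7 = 105
Δ = 0!·2!·4!/7! = 1/105
Racah Σ t=0..0: t=0:+1/4 = 1/4
⇒ 3j(1 2 3; 0 0 0)² = 3/35, sgn -1
Racah Σ t=0..0: t=0:+1/24 = 1/24
⇒ 3j(1 2 3; 0 2 -2)² = 1/21, sgn -1
4πI² = N·(3j₀)²·(3jₘ)² = 3/7
I = +1·√(0.428571/4π) = 0.18467439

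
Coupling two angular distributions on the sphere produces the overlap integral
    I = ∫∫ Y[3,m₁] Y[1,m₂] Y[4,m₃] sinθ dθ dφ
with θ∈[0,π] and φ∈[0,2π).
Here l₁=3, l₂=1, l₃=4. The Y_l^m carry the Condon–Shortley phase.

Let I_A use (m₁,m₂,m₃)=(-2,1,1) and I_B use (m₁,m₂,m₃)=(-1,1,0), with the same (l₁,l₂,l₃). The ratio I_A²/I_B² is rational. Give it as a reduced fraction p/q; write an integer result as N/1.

Shared (l₁,l₂,l₃)=(3,1,4): N and (l;000)² cancel in I_A²/I_B².
A: Δ = 0!·6!·2!/9! = 1/252; Racah Σ t=0..0: t=0:+1/240 = 1/240; ⇒ 3j(3 1 4; -2 1 1)² = 1/84, sgn -1
B: Δ = 0!·6!·2!/9! = 1/252; Racah Σ t=0..0: t=0:+1/96 = 1/96; ⇒ 3j(3 1 4; -1 1 0)² = 1/42, sgn +1
I_A²/I_B² = (1/84)/(1/42) = 1/2

1/2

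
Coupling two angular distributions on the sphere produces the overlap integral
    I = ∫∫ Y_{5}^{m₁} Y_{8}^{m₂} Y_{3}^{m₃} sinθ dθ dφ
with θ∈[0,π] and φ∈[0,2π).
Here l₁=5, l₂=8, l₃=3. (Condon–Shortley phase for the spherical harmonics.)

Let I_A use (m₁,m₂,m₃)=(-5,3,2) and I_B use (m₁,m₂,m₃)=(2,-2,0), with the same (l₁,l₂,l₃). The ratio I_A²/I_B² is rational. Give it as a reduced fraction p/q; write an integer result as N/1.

11/2400

Same 5,8,3: normalisation and zero-m 3j drop out of the ratio.
A: Δ: 10! 0! 6! / 17! → 1/136136; sum: t=10:+1/435456000 = 1/435456000; 3j²(5 8 3; -5 3 2) = Δ·Π!·Σ² = 1/12376  (sign -1)
B: Δ: 10! 0! 6! / 17! → 1/136136; sum: t=3:−1/1088640 = -1/1088640; 3j²(5 8 3; 2 -2 0) = Δ·Π!·Σ² = 300/17017  (sign +1)
I_A²/I_B² = (1/12376)/(300/17017) = 11/2400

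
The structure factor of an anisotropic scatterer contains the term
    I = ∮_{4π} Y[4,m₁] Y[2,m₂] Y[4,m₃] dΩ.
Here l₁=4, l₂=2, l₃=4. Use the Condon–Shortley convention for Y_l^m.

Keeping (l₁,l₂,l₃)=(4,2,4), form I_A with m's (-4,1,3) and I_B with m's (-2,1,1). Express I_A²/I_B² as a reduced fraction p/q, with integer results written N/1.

196/81

Shared (l₁,l₂,l₃)=(4,2,4): N and (l;000)² cancel in I_A²/I_B².
A: Δ = 2!·6!·2!/11! = 1/13860; Racah Σ t=2..2: t=2:+1/1440 = 1/1440; ⇒ 3j(4 2 4; -4 1 3)² = 7/165, sgn -1
B: Δ = 2!·6!·2!/11! = 1/13860; Racah Σ t=1..2: t=1:−1/240 t=2:+1/96 = 1/160; ⇒ 3j(4 2 4; -2 1 1)² = 27/1540, sgn -1
I_A²/I_B² = (7/165)/(27/1540) = 196/81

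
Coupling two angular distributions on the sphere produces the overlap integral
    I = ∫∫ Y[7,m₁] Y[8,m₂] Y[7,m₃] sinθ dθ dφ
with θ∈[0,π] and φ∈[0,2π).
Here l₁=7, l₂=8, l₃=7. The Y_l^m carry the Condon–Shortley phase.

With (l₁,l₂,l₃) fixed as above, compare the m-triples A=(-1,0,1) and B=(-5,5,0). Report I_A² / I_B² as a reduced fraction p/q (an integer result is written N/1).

625/1911

Shared (l₁,l₂,l₃)=(7,8,7): N and (l;000)² cancel in I_A²/I_B².
A: Δ = 8!·6!·8!/23! = 1/22086194130; Racah Σ t=2..8: t=2:+1/1492992000 t=3:−1/62208000 t=4:+1/15925248 t=5:−1/18662400 t=6:+1/99532800 t=7:−1/3048192000 t=8:+1/1170505728000 = 11/3121348608; ⇒ 3j(7 8 7; -1 0 1)² = 3125/4056234, sgn +1
B: Δ = 8!·6!·8!/23! = 1/22086194130; Racah Σ t=6..8: t=6:+1/5225472000 t=7:−1/870912000 t=8:+1/1393459200 = -1/4180377600; ⇒ 3j(7 8 7; -5 5 0)² = 35/14858, sgn +1
I_A²/I_B² = (3125/4056234)/(35/14858) = 625/1911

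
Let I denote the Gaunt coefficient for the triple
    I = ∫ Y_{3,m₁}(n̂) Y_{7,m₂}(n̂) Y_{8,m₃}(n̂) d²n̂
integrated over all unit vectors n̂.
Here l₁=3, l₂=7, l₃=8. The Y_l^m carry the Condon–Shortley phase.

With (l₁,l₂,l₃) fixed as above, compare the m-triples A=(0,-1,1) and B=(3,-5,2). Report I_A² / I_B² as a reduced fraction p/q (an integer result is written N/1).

Same 3,7,8: normalisation and zero-m 3j drop out of the ratio.
A: Δ: 2! 4! 12! / 19! → 1/5290740; sum: t=0:+1/6220800 t=1:−1/2419200 t=2:+1/11612160 = -29/174182400; 3j²(3 7 8; 0 -1 1) = Δ·Π!·Σ² = 841/83980  (sign +1)
B: Δ: 2! 4! 12! / 19! → 1/5290740; sum: t=0:+1/348364800 = 1/348364800; 3j²(3 7 8; 3 -5 2) = Δ·Π!·Σ² = 165/58786  (sign +1)
I_A²/I_B² = (841/83980)/(165/58786) = 5887/1650

5887/1650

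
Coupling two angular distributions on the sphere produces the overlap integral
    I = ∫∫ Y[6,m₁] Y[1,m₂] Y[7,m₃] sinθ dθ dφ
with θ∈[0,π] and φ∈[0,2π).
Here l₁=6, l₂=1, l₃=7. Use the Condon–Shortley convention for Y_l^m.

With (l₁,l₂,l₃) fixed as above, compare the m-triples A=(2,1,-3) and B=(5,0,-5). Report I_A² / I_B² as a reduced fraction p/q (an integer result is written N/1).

Same 6,1,7: normalisation and zero-m 3j drop out of the ratio.
A: Δ: 0! 12! 2! / 15! → 1/1365; sum: t=0:+1/1935360 = 1/1935360; 3j²(6 1 7; 2 1 -3) = Δ·Π!·Σ² = 3/91  (sign +1)
B: Δ: 0! 12! 2! / 15! → 1/1365; sum: t=0:+1/39916800 = 1/39916800; 3j²(6 1 7; 5 0 -5) = Δ·Π!·Σ² = 8/455  (sign +1)
I_A²/I_B² = (3/91)/(8/455) = 15/8

15/8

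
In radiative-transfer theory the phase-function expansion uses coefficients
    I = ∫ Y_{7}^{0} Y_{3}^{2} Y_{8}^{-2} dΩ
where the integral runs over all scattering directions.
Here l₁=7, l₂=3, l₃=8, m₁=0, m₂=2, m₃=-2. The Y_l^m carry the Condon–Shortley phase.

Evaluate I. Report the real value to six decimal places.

m-sum 0 ✓  L=18 even ✓  4≤8≤10 ✓
Π(2lᵢ+1) = 15×7×17 = 1785
triangle coeff Δ(7,3,8) = 1/5290740
Σ_t [0,2]: t=0:+1/7257600 t=1:−1/2073600 t=2:+1/7257600 = -1/4838400
(3j)²=252/20995 [(7 3 8; 0 0 0)], sign=-1
Σ_t [1,2]: t=1:−1/12441600 t=2:+1/7257600 = 1/17418240
(3j)²=125/25194 [(7 3 8; 0 2 -2)], sign=+1
⇒ 4πI² = 110250/1037153
I = (-1)√(110250/1037153/(4π)) = -0.09197355

-0.091974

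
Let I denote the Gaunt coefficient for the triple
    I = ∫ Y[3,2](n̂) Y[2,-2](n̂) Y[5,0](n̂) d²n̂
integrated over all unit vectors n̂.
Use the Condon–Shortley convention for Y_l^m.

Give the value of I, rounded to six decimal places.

0.053579

Checks pass: Σm=0; 10 even; l₃=5∈[1,5].
(2·3+1)(2·2+1)(2·5+1) = 385
Δ: 0! 6! 4! / 11! → 1/2310
sum: t=0:+1/144 = 1/144
3j²(3 2 5; 0 0 0) = Δ·Π!·Σ² = 10/231  (sign -1)
sum: t=0:+1/2880 = 1/2880
3j²(3 2 5; 2 -2 0) = Δ·Π!·Σ² = 1/462  (sign -1)
combine: 4πI² = 385·10/231·1/462 = 25/693
take √, sign +1: I = 0.05357948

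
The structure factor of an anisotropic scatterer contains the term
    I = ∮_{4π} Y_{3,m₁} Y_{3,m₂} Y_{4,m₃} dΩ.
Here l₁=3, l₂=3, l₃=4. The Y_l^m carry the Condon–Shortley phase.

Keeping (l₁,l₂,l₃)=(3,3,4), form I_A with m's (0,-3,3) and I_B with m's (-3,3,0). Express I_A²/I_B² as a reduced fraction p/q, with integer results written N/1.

7/1

Same 3,3,4: normalisation and zero-m 3j drop out of the ratio.
A: Δ: 2! 4! 4! / 11! → 1/34650; sum: t=0:+1/288 = 1/288; 3j²(3 3 4; 0 -3 3) = Δ·Π!·Σ² = 1/22  (sign -1)
B: Δ: 2! 4! 4! / 11! → 1/34650; sum: t=2:+1/1152 = 1/1152; 3j²(3 3 4; -3 3 0) = Δ·Π!·Σ² = 1/154  (sign +1)
I_A²/I_B² = (1/22)/(1/154) = 7/1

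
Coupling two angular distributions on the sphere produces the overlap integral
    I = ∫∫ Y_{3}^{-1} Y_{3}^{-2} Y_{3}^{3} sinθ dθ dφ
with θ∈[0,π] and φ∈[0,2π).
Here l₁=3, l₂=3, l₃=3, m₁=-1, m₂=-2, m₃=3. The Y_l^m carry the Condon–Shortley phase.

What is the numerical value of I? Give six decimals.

Σlᵢ=9 odd — θ-integrand is odd under cosθ→−cosθ; I=0

0.000000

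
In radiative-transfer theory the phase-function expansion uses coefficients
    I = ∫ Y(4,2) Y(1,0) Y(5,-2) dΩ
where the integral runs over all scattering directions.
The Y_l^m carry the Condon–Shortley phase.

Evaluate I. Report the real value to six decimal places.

Rules hold: Σm=0, L=10 even, 3≤5≤5.
N = 9·3·11 = 297
Δ = 0!·8!·2!/11! = 1/495
Racah Σ t=0..0: t=0:+1/576 = 1/576
⇒ 3j(4 1 5; 0 0 0)² = 5/99, sgn -1
Racah Σ t=0..0: t=0:+1/1440 = 1/1440
⇒ 3j(4 1 5; 2 0 -2)² = 7/165, sgn -1
4πI² = N·(3j₀)²·(3jₘ)² = 7/11
I = +1·√(0.636364/4π) = 0.22503380

0.225034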